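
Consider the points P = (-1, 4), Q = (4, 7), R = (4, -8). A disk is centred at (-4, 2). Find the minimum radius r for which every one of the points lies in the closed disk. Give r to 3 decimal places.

12.806

The required radius is the distance from (-4, 2) to the farthest point.
Squared distances: 13, 89, 164.
Maximum is 164, attained at R.
r = √164 ≈ 12.806.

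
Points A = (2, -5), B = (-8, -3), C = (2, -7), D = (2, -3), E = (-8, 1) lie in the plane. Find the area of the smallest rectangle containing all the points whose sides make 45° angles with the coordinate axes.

90

In coordinates u = x + y, v = x − y the rectangle is axis-aligned; the map (x,y)→(u,v) scales areas by 2.
u-values: -3, -11, -5, -1, -7; range = -1 − (-11) = 10.
v-values: 7, -5, 9, 5, -9; range = 9 − (-9) = 18.
Area = (10 × 18) / 2 = 90.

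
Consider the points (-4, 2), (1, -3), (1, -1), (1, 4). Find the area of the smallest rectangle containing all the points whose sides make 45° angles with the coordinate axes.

In coordinates u = x + y, v = x − y the rectangle is axis-aligned; the map (x,y)→(u,v) scales areas by 2.
u-values: -2, -2, 0, 5; range = 5 − (-2) = 7.
v-values: -6, 4, 2, -3; range = 4 − (-6) = 10.
Area = (7 × 10) / 2 = 35.

35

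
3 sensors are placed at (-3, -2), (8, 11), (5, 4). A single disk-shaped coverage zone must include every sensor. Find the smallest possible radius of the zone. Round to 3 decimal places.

Call the three points A, B, C in the order given.
Side lengths²: AB² = 290, AC² = 100, BC² = 58.
Since AB² = 290 ≥ 100 + 58 = 158, the angle opposite AB is not acute, so the smallest enclosing circle has AB as diameter.
Centre = midpoint of AB = (2.5, 4.5), r² = 290/4 = 72.5.
r = √(72.5) ≈ 8.515.

8.515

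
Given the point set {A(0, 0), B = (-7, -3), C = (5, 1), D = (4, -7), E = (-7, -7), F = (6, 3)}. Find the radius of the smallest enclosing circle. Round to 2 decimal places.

8.20

The farthest pair is E–F with squared distance 269. The circle on this segment as diameter has centre (-0.5, -2) and r² = 269/4 = 67.25.
Check A: distance² to centre = 4.25 ≤ 67.25, so it lies inside.
All remaining points lie in this disk, and no smaller disk contains both endpoints, so this is the minimum enclosing circle.
r = √(67.25) ≈ 8.20.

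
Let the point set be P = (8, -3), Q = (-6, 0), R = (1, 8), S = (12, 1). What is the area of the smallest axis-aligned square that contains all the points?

The bounding box has width 18 and height 11.
An axis-aligned square enclosing the set must have side ≥ max(width, height).
So the minimum side is max(18, 11) = 18.
Area = 18² = 324.

324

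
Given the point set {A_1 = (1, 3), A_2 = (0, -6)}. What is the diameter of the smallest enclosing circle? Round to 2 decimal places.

9.06

The smallest circle enclosing two points has them as diameter endpoints.
Centre = midpoint = (0.5, -1.5); r² = |A_1A_2|²/4 = 82/4 = 20.5.
Diameter = 2r = 2√(20.5) ≈ 9.06.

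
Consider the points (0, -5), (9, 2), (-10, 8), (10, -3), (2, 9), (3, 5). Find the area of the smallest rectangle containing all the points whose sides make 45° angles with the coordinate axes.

248

In coordinates u = x + y, v = x − y the rectangle is axis-aligned; the map (x,y)→(u,v) scales areas by 2.
u-values: -5, 11, -2, 7, 11, 8; range = 11 − (-5) = 16.
v-values: 5, 7, -18, 13, -7, -2; range = 13 − (-18) = 31.
Area = (16 × 31) / 2 = 248.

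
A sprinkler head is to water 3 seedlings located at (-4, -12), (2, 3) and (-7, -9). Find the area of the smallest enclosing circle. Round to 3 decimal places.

Call the three points A, B, C in the order given.
Side lengths²: AB² = 261, AC² = 18, BC² = 225.
Since AB² = 261 ≥ 225 + 18 = 243, the angle opposite AB is not acute, so the smallest enclosing circle has AB as diameter.
Centre = midpoint of AB = (-1, -4.5), r² = 261/4 = 65.25.
Area = π·r² = π·65.25 ≈ 204.989.

204.989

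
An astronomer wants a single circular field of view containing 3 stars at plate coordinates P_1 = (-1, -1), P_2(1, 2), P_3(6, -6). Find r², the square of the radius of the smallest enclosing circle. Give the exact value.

22.25

Side lengths²: P_1P_2² = 13, P_1P_3² = 74, P_2P_3² = 89.
Since P_2P_3² = 89 ≥ 74 + 13 = 87, the angle opposite P_2P_3 is not acute, so the smallest enclosing circle has P_2P_3 as diameter.
Centre = midpoint of P_2P_3 = (3.5, -2), r² = 89/4 = 22.25.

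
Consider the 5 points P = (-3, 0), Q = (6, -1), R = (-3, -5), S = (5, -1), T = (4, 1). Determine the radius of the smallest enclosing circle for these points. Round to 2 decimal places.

A smallest enclosing disk is always determined by at most three of the input points on its boundary.
The minimum enclosing circle is determined by three boundary points: P, Q, R.
Their circumcentre is (23/18, -2.5) with r² = 3977/162.
The farthest remaining point T is at distance² 3185/162 ≤ 3977/162.
r = √(3977/162) ≈ 4.95.

4.95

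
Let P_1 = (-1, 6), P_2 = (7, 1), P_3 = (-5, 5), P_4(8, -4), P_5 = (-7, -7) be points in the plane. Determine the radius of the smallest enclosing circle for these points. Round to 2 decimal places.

The minimum enclosing circle is determined by three boundary points: P_3, P_4, P_5.
Their circumcentre is (-6/29, -57/29) with r² = 60125/841.
The farthest remaining point P_1 is at distance² 53890/841 ≤ 60125/841.
r = √(60125/841) ≈ 8.46.

8.46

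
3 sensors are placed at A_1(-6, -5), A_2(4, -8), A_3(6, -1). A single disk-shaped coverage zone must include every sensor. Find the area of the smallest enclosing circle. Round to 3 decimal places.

Side lengths²: A_1A_2² = 109, A_1A_3² = 160, A_2A_3² = 53.
Since A_1A_3² = 160 < 109 + 53 = 162, the triangle is acute, so the smallest enclosing circle is the circumcircle.
Circumcentre = (1/38, -117/38), r² = 28885/722.
Area = π·r² = π·28885/722 ≈ 125.685.

125.685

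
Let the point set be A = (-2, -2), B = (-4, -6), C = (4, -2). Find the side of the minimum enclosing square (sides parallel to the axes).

8

The bounding box has width 8 and height 4.
An axis-aligned square enclosing the set must have side ≥ max(width, height).
So the minimum side is max(8, 4) = 8.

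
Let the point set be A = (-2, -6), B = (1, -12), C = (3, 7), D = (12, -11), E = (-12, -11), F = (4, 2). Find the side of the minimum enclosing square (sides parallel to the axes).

24

The bounding box has width 24 and height 19.
An axis-aligned square enclosing the set must have side ≥ max(width, height).
So the minimum side is max(24, 19) = 24.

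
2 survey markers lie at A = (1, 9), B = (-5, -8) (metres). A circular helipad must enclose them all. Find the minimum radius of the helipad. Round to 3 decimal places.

9.014

The smallest circle enclosing two points has them as diameter endpoints.
Centre = midpoint = (-2, 0.5); r² = |AB|²/4 = 325/4 = 81.25.
r = √(81.25) ≈ 9.014.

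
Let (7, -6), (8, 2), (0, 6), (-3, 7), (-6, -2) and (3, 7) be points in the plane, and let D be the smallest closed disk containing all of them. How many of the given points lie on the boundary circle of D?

3

The minimum enclosing circle is determined by three boundary points: (7, -6), (-3, 7), (-6, -2).
Their circumcentre is (159/86, 33/86) with r² = 248825/3698.
The farthest remaining point (3, 7) is at distance² 166781/3698 ≤ 248825/3698.
The points at distance exactly r from the centre are (7, -6), (-3, 7), (-6, -2) — 3 points.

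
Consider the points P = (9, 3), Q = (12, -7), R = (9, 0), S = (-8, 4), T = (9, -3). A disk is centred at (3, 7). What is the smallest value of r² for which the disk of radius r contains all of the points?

The required radius is the distance from (3, 7) to the farthest point.
Squared distances: 52, 277, 85, 130, 136.
Maximum is 277, attained at Q.

277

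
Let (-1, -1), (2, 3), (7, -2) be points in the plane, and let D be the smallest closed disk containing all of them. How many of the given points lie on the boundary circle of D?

Call the three points A, B, C in the order given.
Side lengths²: AB² = 25, AC² = 65, BC² = 50.
Since AC² = 65 < 50 + 25 = 75, the triangle is acute, so the smallest enclosing circle is the circumcircle.
Circumcentre = (43/14, -13/14), r² = 1625/98.
The points at distance exactly r from the centre are (-1, -1), (2, 3), (7, -2) — 3 points.

3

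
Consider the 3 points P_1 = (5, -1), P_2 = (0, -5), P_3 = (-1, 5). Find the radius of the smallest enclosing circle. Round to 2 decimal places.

5.06

Side lengths²: P_1P_2² = 41, P_1P_3² = 72, P_2P_3² = 101.
Since P_2P_3² = 101 < 72 + 41 = 113, the triangle is acute, so the smallest enclosing circle is the circumcircle.
Circumcentre = (1/18, 1/18), r² = 4141/162.
r = √(4141/162) ≈ 5.06.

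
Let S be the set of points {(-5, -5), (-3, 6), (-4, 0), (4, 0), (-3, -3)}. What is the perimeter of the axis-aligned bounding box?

Width = max x − min x = 4 − (-5) = 9.
Height = max y − min y = 6 − (-5) = 11.
Perimeter = 2(9 + 11) = 40.

40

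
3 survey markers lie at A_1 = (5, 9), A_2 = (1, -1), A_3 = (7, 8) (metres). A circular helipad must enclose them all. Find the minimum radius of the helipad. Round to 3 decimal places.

5.427

Side lengths²: A_1A_2² = 116, A_1A_3² = 5, A_2A_3² = 117.
Since A_2A_3² = 117 < 116 + 5 = 121, the triangle is acute, so the smallest enclosing circle is the circumcircle.
Circumcentre = (3.625, 3.75), r² = 29.453125.
r = √(29.453125) ≈ 5.427.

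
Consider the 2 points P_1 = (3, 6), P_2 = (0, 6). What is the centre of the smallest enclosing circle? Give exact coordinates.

The smallest circle enclosing two points has them as diameter endpoints.
Centre = midpoint = (1.5, 6); r² = |P_1P_2|²/4 = 9/4 = 2.25.
Centre = (1.5, 6).

(1.5, 6)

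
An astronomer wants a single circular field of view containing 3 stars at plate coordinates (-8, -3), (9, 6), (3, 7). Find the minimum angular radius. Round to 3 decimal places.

Call the three points A, B, C in the order given.
Side lengths²: AB² = 370, AC² = 221, BC² = 37.
Since AB² = 370 ≥ 221 + 37 = 258, the angle opposite AB is not acute, so the smallest enclosing circle has AB as diameter.
Centre = midpoint of AB = (0.5, 1.5), r² = 370/4 = 92.5.
r = √(92.5) ≈ 9.618.

9.618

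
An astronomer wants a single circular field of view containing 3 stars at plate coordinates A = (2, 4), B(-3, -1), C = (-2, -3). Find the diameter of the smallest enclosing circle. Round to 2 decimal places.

Side lengths²: AB² = 50, AC² = 65, BC² = 5.
Since AC² = 65 ≥ 50 + 5 = 55, the angle opposite AC is not acute, so the smallest enclosing circle has AC as diameter.
Centre = midpoint of AC = (0, 0.5), r² = 65/4 = 16.25.
Diameter = 2r = 2√(16.25) ≈ 8.06.

8.06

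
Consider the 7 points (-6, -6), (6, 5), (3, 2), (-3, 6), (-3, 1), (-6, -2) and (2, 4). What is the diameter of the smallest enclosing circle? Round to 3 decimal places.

16.279

The minimum enclosing circle of a finite set is fixed by two of the points (as a diameter) or three (as a circumcircle).
The farthest pair is (-6, -6)–(6, 5) with squared distance 265. The circle on this segment as diameter has centre (0, -0.5) and r² = 265/4 = 66.25.
Check (3, 2): distance² to centre = 15.25 ≤ 66.25, so it lies inside.
All remaining points lie in this disk, and no smaller disk contains both endpoints, so this is the minimum enclosing circle.
Diameter = 2r = 2√(66.25) ≈ 16.279.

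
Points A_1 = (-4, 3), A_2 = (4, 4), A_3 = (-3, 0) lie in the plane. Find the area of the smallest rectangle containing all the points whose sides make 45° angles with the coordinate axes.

In coordinates u = x + y, v = x − y the rectangle is axis-aligned; the map (x,y)→(u,v) scales areas by 2.
u-values: -1, 8, -3; range = 8 − (-3) = 11.
v-values: -7, 0, -3; range = 0 − (-7) = 7.
Area = (11 × 7) / 2 = 38.5.

38.5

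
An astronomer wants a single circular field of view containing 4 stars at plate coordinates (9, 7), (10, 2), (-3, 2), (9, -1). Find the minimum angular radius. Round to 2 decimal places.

A smallest enclosing disk is always determined by at most three of the input points on its boundary.
The minimum enclosing circle is determined by three boundary points: (9, 7), (-3, 2), (9, -1).
Their circumcentre is (3.625, 3) with r² = 44.890625.
The farthest remaining point (10, 2) is at distance² 41.640625 ≤ 44.890625.
r = √(44.890625) ≈ 6.70.

6.70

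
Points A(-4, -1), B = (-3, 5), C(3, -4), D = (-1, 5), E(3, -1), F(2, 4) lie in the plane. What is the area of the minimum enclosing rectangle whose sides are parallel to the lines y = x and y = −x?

82.5

In coordinates u = x + y, v = x − y the rectangle is axis-aligned; the map (x,y)→(u,v) scales areas by 2.
u-values: -5, 2, -1, 4, 2, 6; range = 6 − (-5) = 11.
v-values: -3, -8, 7, -6, 4, -2; range = 7 − (-8) = 15.
Area = (11 × 15) / 2 = 82.5.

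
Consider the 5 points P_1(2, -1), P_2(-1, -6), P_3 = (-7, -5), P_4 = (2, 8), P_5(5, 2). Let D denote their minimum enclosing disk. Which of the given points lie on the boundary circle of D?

P_3, P_4

The farthest pair is P_3–P_4 with squared distance 250. The circle on this segment as diameter has centre (-2.5, 1.5) and r² = 250/4 = 62.5.
Check P_1: distance² to centre = 26.5 ≤ 62.5, so it lies inside.
All remaining points lie in this disk, and no smaller disk contains both endpoints, so this is the minimum enclosing circle.
The points at distance exactly r from the centre are P_3, P_4 — 2 points.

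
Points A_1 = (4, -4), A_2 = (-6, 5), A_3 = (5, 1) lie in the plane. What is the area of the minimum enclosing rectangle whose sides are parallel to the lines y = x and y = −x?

In coordinates u = x + y, v = x − y the rectangle is axis-aligned; the map (x,y)→(u,v) scales areas by 2.
u-values: 0, -1, 6; range = 6 − (-1) = 7.
v-values: 8, -11, 4; range = 8 − (-11) = 19.
Area = (7 × 19) / 2 = 66.5.

66.5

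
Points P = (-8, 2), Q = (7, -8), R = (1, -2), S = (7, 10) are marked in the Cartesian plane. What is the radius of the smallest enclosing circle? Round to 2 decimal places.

10.22

The minimum enclosing circle is determined by three boundary points: P, Q, S.
Their circumcentre is (13/6, 1) with r² = 3757/36.
The farthest remaining point R is at distance² 373/36 ≤ 3757/36.
r = √(3757/36) ≈ 10.22.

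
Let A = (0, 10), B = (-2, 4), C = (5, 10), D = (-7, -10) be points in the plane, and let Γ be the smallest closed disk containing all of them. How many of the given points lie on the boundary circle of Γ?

By Welzl's lemma the MEC is supported by two points (diametrically opposite) or three points (on a circumcircle).
The farthest pair is C–D with squared distance 544. The circle on this segment as diameter has centre (-1, 0) and r² = 544/4 = 136.
Check A: distance² to centre = 101 ≤ 136, so it lies inside.
All remaining points lie in this disk, and no smaller disk contains both endpoints, so this is the minimum enclosing circle.
The points at distance exactly r from the centre are C, D — 2 points.

2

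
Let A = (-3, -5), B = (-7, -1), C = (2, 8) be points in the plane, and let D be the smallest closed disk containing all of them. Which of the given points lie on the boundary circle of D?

Side lengths²: AB² = 32, AC² = 194, BC² = 162.
Since AC² = 194 ≥ 162 + 32 = 194, the angle opposite AC is not acute, so the smallest enclosing circle has AC as diameter.
Centre = midpoint of AC = (-0.5, 1.5), r² = 194/4 = 48.5.
The points at distance exactly r from the centre are A, B, C — 3 points.

A, B, C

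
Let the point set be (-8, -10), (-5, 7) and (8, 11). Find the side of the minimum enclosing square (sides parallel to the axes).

21

The bounding box has width 16 and height 21.
An axis-aligned square enclosing the set must have side ≥ max(width, height).
So the minimum side is max(16, 21) = 21.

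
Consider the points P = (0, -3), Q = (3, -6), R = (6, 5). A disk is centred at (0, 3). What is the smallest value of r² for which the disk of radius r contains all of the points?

The required radius is the distance from (0, 3) to the farthest point.
Squared distances: 36, 90, 40.
Maximum is 90, attained at Q.

90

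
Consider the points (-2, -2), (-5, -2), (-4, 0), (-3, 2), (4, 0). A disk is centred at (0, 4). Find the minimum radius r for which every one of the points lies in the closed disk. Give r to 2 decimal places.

The required radius is the distance from (0, 4) to the farthest point.
Squared distances: 40, 61, 32, 13, 32.
Maximum is 61, attained at (-5, -2).
r = √61 ≈ 7.81.

7.81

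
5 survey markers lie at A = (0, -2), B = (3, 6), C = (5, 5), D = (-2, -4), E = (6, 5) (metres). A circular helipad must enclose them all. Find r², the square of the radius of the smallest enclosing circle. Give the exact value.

36.25

The minimum enclosing circle of a finite set is fixed by two of the points (as a diameter) or three (as a circumcircle).
The farthest pair is D–E with squared distance 145. The circle on this segment as diameter has centre (2, 0.5) and r² = 145/4 = 36.25.
Check A: distance² to centre = 10.25 ≤ 36.25, so it lies inside.
All remaining points lie in this disk, and no smaller disk contains both endpoints, so this is the minimum enclosing circle.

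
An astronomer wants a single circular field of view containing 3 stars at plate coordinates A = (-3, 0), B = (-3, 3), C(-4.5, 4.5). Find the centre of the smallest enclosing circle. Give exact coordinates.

(-3.75, 2.25)

Side lengths²: AB² = 9, AC² = 22.5, BC² = 4.5.
Since AC² = 22.5 ≥ 9 + 4.5 = 13.5, the angle opposite AC is not acute, so the smallest enclosing circle has AC as diameter.
Centre = midpoint of AC = (-3.75, 2.25), r² = 22.5/4 = 5.625.
Centre = (-3.75, 2.25).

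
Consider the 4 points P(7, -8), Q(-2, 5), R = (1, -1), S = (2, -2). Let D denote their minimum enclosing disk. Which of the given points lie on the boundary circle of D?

The minimum enclosing circle of a finite set is fixed by two of the points (as a diameter) or three (as a circumcircle).
The farthest pair is P–Q with squared distance 250. The circle on this segment as diameter has centre (2.5, -1.5) and r² = 250/4 = 62.5.
Check R: distance² to centre = 2.5 ≤ 62.5, so it lies inside.
All remaining points lie in this disk, and no smaller disk contains both endpoints, so this is the minimum enclosing circle.
The points at distance exactly r from the centre are P, Q — 2 points.

P, Q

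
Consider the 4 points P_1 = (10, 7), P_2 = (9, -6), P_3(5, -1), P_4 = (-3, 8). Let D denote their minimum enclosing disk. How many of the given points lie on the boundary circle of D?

3

The farthest pair is P_2–P_4 with squared distance 340. The circle on this segment as diameter has centre (3, 1) and r² = 340/4 = 85.
Check P_1: distance² to centre = 85 ≤ 85, so it lies inside.
All remaining points lie in this disk, and no smaller disk contains both endpoints, so this is the minimum enclosing circle.
The points at distance exactly r from the centre are P_1, P_2, P_4 — 3 points.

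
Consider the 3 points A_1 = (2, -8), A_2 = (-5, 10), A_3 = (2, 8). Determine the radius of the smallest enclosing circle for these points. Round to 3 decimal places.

9.657

Side lengths²: A_1A_2² = 373, A_1A_3² = 256, A_2A_3² = 53.
Since A_1A_2² = 373 ≥ 256 + 53 = 309, the angle opposite A_1A_2 is not acute, so the smallest enclosing circle has A_1A_2 as diameter.
Centre = midpoint of A_1A_2 = (-1.5, 1), r² = 373/4 = 93.25.
r = √(93.25) ≈ 9.657.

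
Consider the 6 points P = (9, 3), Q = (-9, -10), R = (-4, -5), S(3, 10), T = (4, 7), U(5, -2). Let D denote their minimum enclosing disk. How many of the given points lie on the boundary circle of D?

By Welzl's lemma the MEC is supported by two points (diametrically opposite) or three points (on a circumcircle).
The minimum enclosing circle is determined by three boundary points: P, Q, S.
Their circumcentre is (-13/6, -0.5) with r² = 2465/18.
The farthest remaining point T is at distance² 1697/18 ≤ 2465/18.
The points at distance exactly r from the centre are P, Q, S — 3 points.

3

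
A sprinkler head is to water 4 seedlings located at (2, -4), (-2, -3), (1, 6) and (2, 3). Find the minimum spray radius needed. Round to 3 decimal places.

5.040

The minimum enclosing circle is determined by three boundary points: (2, -4), (-2, -3), (1, 6).
Their circumcentre is (29/26, 25/26) with r² = 8585/338.
The farthest remaining point (2, 3) is at distance² 1669/338 ≤ 8585/338.
r = √(8585/338) ≈ 5.040.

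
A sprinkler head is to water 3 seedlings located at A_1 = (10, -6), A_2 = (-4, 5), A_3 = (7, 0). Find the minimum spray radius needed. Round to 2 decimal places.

Side lengths²: A_1A_2² = 317, A_1A_3² = 45, A_2A_3² = 146.
Since A_1A_2² = 317 ≥ 146 + 45 = 191, the angle opposite A_1A_2 is not acute, so the smallest enclosing circle has A_1A_2 as diameter.
Centre = midpoint of A_1A_2 = (3, -0.5), r² = 317/4 = 79.25.
r = √(79.25) ≈ 8.90.

8.90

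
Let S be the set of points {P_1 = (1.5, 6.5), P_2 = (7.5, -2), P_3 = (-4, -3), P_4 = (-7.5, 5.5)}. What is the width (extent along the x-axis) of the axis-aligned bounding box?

15

max x = 7.5, min x = -7.5, so width = 15.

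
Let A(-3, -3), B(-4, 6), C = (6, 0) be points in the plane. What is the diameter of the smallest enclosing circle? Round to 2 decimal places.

11.93

Side lengths²: AB² = 82, AC² = 90, BC² = 136.
Since BC² = 136 < 90 + 82 = 172, the triangle is acute, so the smallest enclosing circle is the circumcircle.
Circumcentre = (5/14, 27/14), r² = 3485/98.
Diameter = 2r = 2√(3485/98) ≈ 11.93.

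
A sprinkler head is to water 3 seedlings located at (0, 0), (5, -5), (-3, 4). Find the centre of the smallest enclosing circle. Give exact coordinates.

(1, -0.5)

Call the three points A, B, C in the order given.
Side lengths²: AB² = 50, AC² = 25, BC² = 145.
Since BC² = 145 ≥ 50 + 25 = 75, the angle opposite BC is not acute, so the smallest enclosing circle has BC as diameter.
Centre = midpoint of BC = (1, -0.5), r² = 145/4 = 36.25.
Centre = (1, -0.5).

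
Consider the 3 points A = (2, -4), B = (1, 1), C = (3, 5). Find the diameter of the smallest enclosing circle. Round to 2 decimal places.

Side lengths²: AB² = 26, AC² = 82, BC² = 20.
Since AC² = 82 ≥ 26 + 20 = 46, the angle opposite AC is not acute, so the smallest enclosing circle has AC as diameter.
Centre = midpoint of AC = (2.5, 0.5), r² = 82/4 = 20.5.
Diameter = 2r = 2√(20.5) ≈ 9.06.

9.06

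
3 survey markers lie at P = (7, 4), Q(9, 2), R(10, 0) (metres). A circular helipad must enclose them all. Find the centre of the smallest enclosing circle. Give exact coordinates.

(8.5, 2)

Side lengths²: PQ² = 8, PR² = 25, QR² = 5.
Since PR² = 25 ≥ 8 + 5 = 13, the angle opposite PR is not acute, so the smallest enclosing circle has PR as diameter.
Centre = midpoint of PR = (8.5, 2), r² = 25/4 = 6.25.
Centre = (8.5, 2).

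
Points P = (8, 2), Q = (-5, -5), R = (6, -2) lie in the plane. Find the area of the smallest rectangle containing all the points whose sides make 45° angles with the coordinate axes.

80

In coordinates u = x + y, v = x − y the rectangle is axis-aligned; the map (x,y)→(u,v) scales areas by 2.
u-values: 10, -10, 4; range = 10 − (-10) = 20.
v-values: 6, 0, 8; range = 8 − 0 = 8.
Area = (20 × 8) / 2 = 80.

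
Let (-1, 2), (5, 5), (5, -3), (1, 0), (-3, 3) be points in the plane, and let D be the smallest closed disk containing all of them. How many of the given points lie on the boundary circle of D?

3

The minimum enclosing circle is determined by three boundary points: (5, 5), (5, -3), (-3, 3).
Their circumcentre is (1.75, 1) with r² = 26.5625.
The farthest remaining point (-1, 2) is at distance² 8.5625 ≤ 26.5625.
The points at distance exactly r from the centre are (5, 5), (5, -3), (-3, 3) — 3 points.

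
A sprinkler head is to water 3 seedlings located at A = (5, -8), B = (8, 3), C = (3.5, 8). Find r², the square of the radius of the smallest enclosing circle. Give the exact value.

64.5625

Side lengths²: AB² = 130, AC² = 258.25, BC² = 45.25.
Since AC² = 258.25 ≥ 130 + 45.25 = 175.25, the angle opposite AC is not acute, so the smallest enclosing circle has AC as diameter.
Centre = midpoint of AC = (4.25, 0), r² = 258.25/4 = 64.5625.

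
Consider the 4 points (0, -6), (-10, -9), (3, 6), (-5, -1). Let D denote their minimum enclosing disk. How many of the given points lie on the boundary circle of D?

A smallest enclosing disk is always determined by at most three of the input points on its boundary.
The farthest pair is (-10, -9)–(3, 6) with squared distance 394. The circle on this segment as diameter has centre (-3.5, -1.5) and r² = 394/4 = 98.5.
Check (0, -6): distance² to centre = 32.5 ≤ 98.5, so it lies inside.
All remaining points lie in this disk, and no smaller disk contains both endpoints, so this is the minimum enclosing circle.
The points at distance exactly r from the centre are (-10, -9), (3, 6) — 2 points.

2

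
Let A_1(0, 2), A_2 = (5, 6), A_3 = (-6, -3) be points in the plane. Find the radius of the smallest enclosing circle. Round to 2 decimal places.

Side lengths²: A_1A_2² = 41, A_1A_3² = 61, A_2A_3² = 202.
Since A_2A_3² = 202 ≥ 61 + 41 = 102, the angle opposite A_2A_3 is not acute, so the smallest enclosing circle has A_2A_3 as diameter.
Centre = midpoint of A_2A_3 = (-0.5, 1.5), r² = 202/4 = 50.5.
r = √(50.5) ≈ 7.11.

7.11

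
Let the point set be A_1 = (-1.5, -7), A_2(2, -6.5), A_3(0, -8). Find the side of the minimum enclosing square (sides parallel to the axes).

The bounding box has width 3.5 and height 1.5.
An axis-aligned square enclosing the set must have side ≥ max(width, height).
So the minimum side is max(3.5, 1.5) = 3.5.

3.5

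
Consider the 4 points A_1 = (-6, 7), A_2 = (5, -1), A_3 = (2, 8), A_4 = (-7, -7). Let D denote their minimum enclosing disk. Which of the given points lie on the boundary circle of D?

The minimum enclosing circle of a finite set is fixed by two of the points (as a diameter) or three (as a circumcircle).
The farthest pair is A_3–A_4 with squared distance 306. The circle on this segment as diameter has centre (-2.5, 0.5) and r² = 306/4 = 76.5.
Check A_1: distance² to centre = 54.5 ≤ 76.5, so it lies inside.
All remaining points lie in this disk, and no smaller disk contains both endpoints, so this is the minimum enclosing circle.
The points at distance exactly r from the centre are A_3, A_4 — 2 points.

A_3, A_4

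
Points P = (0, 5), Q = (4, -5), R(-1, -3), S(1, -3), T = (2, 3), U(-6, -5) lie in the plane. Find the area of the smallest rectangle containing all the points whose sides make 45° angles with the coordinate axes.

112

In coordinates u = x + y, v = x − y the rectangle is axis-aligned; the map (x,y)→(u,v) scales areas by 2.
u-values: 5, -1, -4, -2, 5, -11; range = 5 − (-11) = 16.
v-values: -5, 9, 2, 4, -1, -1; range = 9 − (-5) = 14.
Area = (16 × 14) / 2 = 112.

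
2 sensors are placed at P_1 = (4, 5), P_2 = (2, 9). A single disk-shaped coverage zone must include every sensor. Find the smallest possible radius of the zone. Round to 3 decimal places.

The smallest circle enclosing two points has them as diameter endpoints.
Centre = midpoint = (3, 7); r² = |P_1P_2|²/4 = 20/4 = 5.
r = √5 ≈ 2.236.

2.236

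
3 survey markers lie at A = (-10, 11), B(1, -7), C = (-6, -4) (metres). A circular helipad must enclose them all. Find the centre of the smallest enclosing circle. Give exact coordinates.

(-4.5, 2)

Side lengths²: AB² = 445, AC² = 241, BC² = 58.
Since AB² = 445 ≥ 241 + 58 = 299, the angle opposite AB is not acute, so the smallest enclosing circle has AB as diameter.
Centre = midpoint of AB = (-4.5, 2), r² = 445/4 = 111.25.
Centre = (-4.5, 2).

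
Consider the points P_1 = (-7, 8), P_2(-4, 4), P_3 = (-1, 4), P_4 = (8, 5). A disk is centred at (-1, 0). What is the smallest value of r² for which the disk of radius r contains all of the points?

The required radius is the distance from (-1, 0) to the farthest point.
Squared distances: 100, 25, 16, 106.
Maximum is 106, attained at P_4.

106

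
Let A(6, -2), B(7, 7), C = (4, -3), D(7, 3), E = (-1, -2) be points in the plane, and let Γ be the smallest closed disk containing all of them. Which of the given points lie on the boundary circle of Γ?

A smallest enclosing disk is always determined by at most three of the input points on its boundary.
The farthest pair is B–E with squared distance 145. The circle on this segment as diameter has centre (3, 2.5) and r² = 145/4 = 36.25.
Check A: distance² to centre = 29.25 ≤ 36.25, so it lies inside.
All remaining points lie in this disk, and no smaller disk contains both endpoints, so this is the minimum enclosing circle.
The points at distance exactly r from the centre are B, E — 2 points.

B, E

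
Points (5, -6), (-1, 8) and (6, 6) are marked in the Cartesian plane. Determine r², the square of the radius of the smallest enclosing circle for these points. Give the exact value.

Call the three points A, B, C in the order given.
Side lengths²: AB² = 232, AC² = 145, BC² = 53.
Since AB² = 232 ≥ 145 + 53 = 198, the angle opposite AB is not acute, so the smallest enclosing circle has AB as diameter.
Centre = midpoint of AB = (2, 1), r² = 232/4 = 58.

58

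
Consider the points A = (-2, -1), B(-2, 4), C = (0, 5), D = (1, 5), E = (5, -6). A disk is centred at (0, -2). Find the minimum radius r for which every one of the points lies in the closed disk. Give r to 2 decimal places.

7.07

The required radius is the distance from (0, -2) to the farthest point.
Squared distances: 5, 40, 49, 50, 41.
Maximum is 50, attained at D.
r = √50 ≈ 7.07.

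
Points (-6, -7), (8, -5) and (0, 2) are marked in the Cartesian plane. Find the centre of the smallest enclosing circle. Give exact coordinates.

(33/38, -193/38)

Call the three points A, B, C in the order given.
Side lengths²: AB² = 200, AC² = 117, BC² = 113.
Since AB² = 200 < 117 + 113 = 230, the triangle is acute, so the smallest enclosing circle is the circumcircle.
Circumcentre = (33/38, -193/38), r² = 36725/722.
Centre = (33/38, -193/38).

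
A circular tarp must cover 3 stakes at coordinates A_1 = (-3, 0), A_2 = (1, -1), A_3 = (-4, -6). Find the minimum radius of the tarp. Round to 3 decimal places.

3.547

Side lengths²: A_1A_2² = 17, A_1A_3² = 37, A_2A_3² = 50.
Since A_2A_3² = 50 < 37 + 17 = 54, the triangle is acute, so the smallest enclosing circle is the circumcircle.
Circumcentre = (-1.7, -3.3), r² = 12.58.
r = √(12.58) ≈ 3.547.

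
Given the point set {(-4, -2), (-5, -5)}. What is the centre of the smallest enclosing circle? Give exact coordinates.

(-4.5, -3.5)

The smallest circle enclosing two points has them as diameter endpoints.
Centre = midpoint = (-4.5, -3.5); r² = |(-4, -2)−(-5, -5)|²/4 = 10/4 = 2.5.
Centre = (-4.5, -3.5).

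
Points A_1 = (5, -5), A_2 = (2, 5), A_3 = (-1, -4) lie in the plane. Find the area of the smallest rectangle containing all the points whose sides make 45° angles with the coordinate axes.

In coordinates u = x + y, v = x − y the rectangle is axis-aligned; the map (x,y)→(u,v) scales areas by 2.
u-values: 0, 7, -5; range = 7 − (-5) = 12.
v-values: 10, -3, 3; range = 10 − (-3) = 13.
Area = (12 × 13) / 2 = 78.

78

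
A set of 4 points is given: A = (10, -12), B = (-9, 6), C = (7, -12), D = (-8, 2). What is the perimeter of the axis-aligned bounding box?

Width = max x − min x = 10 − (-9) = 19.
Height = max y − min y = 6 − (-12) = 18.
Perimeter = 2(19 + 18) = 74.

74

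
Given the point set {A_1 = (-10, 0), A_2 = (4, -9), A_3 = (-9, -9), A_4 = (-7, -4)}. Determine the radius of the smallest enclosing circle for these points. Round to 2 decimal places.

8.32

By Welzl's lemma the MEC is supported by two points (diametrically opposite) or three points (on a circumcircle).
The farthest pair is A_1–A_2 with squared distance 277. The circle on this segment as diameter has centre (-3, -4.5) and r² = 277/4 = 69.25.
Check A_3: distance² to centre = 56.25 ≤ 69.25, so it lies inside.
All remaining points lie in this disk, and no smaller disk contains both endpoints, so this is the minimum enclosing circle.
r = √(69.25) ≈ 8.32.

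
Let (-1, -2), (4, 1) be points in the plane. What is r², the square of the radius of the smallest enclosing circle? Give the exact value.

The smallest circle enclosing two points has them as diameter endpoints.
Centre = midpoint = (1.5, -0.5); r² = |(-1, -2)−(4, 1)|²/4 = 34/4 = 8.5.

8.5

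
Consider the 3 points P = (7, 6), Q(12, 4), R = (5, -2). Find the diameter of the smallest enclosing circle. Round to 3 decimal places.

Side lengths²: PQ² = 29, PR² = 68, QR² = 85.
Since QR² = 85 < 68 + 29 = 97, the triangle is acute, so the smallest enclosing circle is the circumcircle.
Circumcentre = (89/11, 65/44), r² = 41905/1936.
Diameter = 2r = 2√(41905/1936) ≈ 9.305.

9.305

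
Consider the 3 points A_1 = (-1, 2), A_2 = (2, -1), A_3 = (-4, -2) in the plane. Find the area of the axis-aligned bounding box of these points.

x ranges over [-4, 2], width 6.
y ranges over [-2, 2], height 4.
Area = 6 × 4 = 24.

24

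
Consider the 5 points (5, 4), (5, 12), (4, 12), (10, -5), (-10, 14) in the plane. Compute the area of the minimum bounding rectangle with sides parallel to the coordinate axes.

380

x ranges over [-10, 10], width 20.
y ranges over [-5, 14], height 19.
Area = 20 × 19 = 380.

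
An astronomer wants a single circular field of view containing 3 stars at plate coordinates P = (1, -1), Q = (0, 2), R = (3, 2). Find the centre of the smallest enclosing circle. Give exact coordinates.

(1.5, 5/6)

Side lengths²: PQ² = 10, PR² = 13, QR² = 9.
Since PR² = 13 < 10 + 9 = 19, the triangle is acute, so the smallest enclosing circle is the circumcircle.
Circumcentre = (1.5, 5/6), r² = 65/18.
Centre = (1.5, 5/6).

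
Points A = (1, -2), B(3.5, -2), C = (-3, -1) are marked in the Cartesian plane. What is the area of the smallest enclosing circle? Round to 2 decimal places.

33.97

Side lengths²: AB² = 6.25, AC² = 17, BC² = 43.25.
Since BC² = 43.25 ≥ 17 + 6.25 = 23.25, the angle opposite BC is not acute, so the smallest enclosing circle has BC as diameter.
Centre = midpoint of BC = (0.25, -1.5), r² = 43.25/4 = 10.8125.
Area = π·r² = π·10.8125 ≈ 33.97.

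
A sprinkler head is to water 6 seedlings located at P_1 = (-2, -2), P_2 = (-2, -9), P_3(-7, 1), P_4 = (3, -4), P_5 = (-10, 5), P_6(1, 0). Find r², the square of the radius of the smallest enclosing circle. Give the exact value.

The minimum enclosing circle is determined by three boundary points: P_2, P_4, P_5.
Their circumcentre is (-52/11, -14/11) with r² = 8125/121.
The farthest remaining point P_6 is at distance² 4165/121 ≤ 8125/121.

8125/121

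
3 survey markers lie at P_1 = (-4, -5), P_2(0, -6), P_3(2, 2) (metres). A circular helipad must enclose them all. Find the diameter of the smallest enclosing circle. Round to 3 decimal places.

Side lengths²: P_1P_2² = 17, P_1P_3² = 85, P_2P_3² = 68.
Since P_1P_3² = 85 ≥ 68 + 17 = 85, the angle opposite P_1P_3 is not acute, so the smallest enclosing circle has P_1P_3 as diameter.
Centre = midpoint of P_1P_3 = (-1, -1.5), r² = 85/4 = 21.25.
Diameter = 2r = 2√(21.25) ≈ 9.220.

9.220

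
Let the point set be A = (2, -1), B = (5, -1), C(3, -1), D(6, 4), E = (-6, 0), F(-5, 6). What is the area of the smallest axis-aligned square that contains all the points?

The bounding box has width 12 and height 7.
An axis-aligned square enclosing the set must have side ≥ max(width, height).
So the minimum side is max(12, 7) = 12.
Area = 12² = 144.

144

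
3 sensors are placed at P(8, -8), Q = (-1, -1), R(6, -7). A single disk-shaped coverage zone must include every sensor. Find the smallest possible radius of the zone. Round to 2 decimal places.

5.70

Side lengths²: PQ² = 130, PR² = 5, QR² = 85.
Since PQ² = 130 ≥ 85 + 5 = 90, the angle opposite PQ is not acute, so the smallest enclosing circle has PQ as diameter.
Centre = midpoint of PQ = (3.5, -4.5), r² = 130/4 = 32.5.
r = √(32.5) ≈ 5.70.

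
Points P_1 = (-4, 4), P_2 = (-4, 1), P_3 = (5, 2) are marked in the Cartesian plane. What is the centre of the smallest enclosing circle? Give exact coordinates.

(7/18, 2.5)

Side lengths²: P_1P_2² = 9, P_1P_3² = 85, P_2P_3² = 82.
Since P_1P_3² = 85 < 82 + 9 = 91, the triangle is acute, so the smallest enclosing circle is the circumcircle.
Circumcentre = (7/18, 2.5), r² = 3485/162.
Centre = (7/18, 2.5).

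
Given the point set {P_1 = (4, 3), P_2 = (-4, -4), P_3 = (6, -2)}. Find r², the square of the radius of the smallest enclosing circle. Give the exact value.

42601/1458

Side lengths²: P_1P_2² = 113, P_1P_3² = 29, P_2P_3² = 104.
Since P_1P_2² = 113 < 104 + 29 = 133, the triangle is acute, so the smallest enclosing circle is the circumcircle.
Circumcentre = (35/54, -67/54), r² = 42601/1458.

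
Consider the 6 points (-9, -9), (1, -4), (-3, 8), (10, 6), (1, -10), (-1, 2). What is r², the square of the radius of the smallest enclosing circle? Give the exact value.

146.5

By Welzl's lemma the MEC is supported by two points (diametrically opposite) or three points (on a circumcircle).
The farthest pair is (-9, -9)–(10, 6) with squared distance 586. The circle on this segment as diameter has centre (0.5, -1.5) and r² = 586/4 = 146.5.
Check (1, -4): distance² to centre = 6.5 ≤ 146.5, so it lies inside.
All remaining points lie in this disk, and no smaller disk contains both endpoints, so this is the minimum enclosing circle.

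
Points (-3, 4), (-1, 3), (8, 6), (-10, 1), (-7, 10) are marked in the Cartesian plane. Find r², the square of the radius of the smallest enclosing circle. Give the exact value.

The farthest pair is (8, 6)–(-10, 1) with squared distance 349. The circle on this segment as diameter has centre (-1, 3.5) and r² = 349/4 = 87.25.
Check (-3, 4): distance² to centre = 4.25 ≤ 87.25, so it lies inside.
All remaining points lie in this disk, and no smaller disk contains both endpoints, so this is the minimum enclosing circle.

87.25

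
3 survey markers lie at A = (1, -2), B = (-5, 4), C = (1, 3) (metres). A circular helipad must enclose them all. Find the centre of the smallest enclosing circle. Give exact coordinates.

Side lengths²: AB² = 72, AC² = 25, BC² = 37.
Since AB² = 72 ≥ 37 + 25 = 62, the angle opposite AB is not acute, so the smallest enclosing circle has AB as diameter.
Centre = midpoint of AB = (-2, 1), r² = 72/4 = 18.
Centre = (-2, 1).

(-2, 1)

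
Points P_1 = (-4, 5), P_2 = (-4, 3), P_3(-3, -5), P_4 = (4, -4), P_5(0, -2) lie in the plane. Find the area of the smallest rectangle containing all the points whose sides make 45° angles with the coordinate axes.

In coordinates u = x + y, v = x − y the rectangle is axis-aligned; the map (x,y)→(u,v) scales areas by 2.
u-values: 1, -1, -8, 0, -2; range = 1 − (-8) = 9.
v-values: -9, -7, 2, 8, 2; range = 8 − (-9) = 17.
Area = (9 × 17) / 2 = 76.5.

76.5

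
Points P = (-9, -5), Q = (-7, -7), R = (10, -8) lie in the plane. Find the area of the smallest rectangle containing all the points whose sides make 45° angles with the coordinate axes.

176

In coordinates u = x + y, v = x − y the rectangle is axis-aligned; the map (x,y)→(u,v) scales areas by 2.
u-values: -14, -14, 2; range = 2 − (-14) = 16.
v-values: -4, 0, 18; range = 18 − (-4) = 22.
Area = (16 × 22) / 2 = 176.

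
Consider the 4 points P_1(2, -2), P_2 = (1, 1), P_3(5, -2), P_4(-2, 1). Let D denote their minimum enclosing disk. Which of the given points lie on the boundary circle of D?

P_3, P_4

The farthest pair is P_3–P_4 with squared distance 58. The circle on this segment as diameter has centre (1.5, -0.5) and r² = 58/4 = 14.5.
Check P_1: distance² to centre = 2.5 ≤ 14.5, so it lies inside.
All remaining points lie in this disk, and no smaller disk contains both endpoints, so this is the minimum enclosing circle.
The points at distance exactly r from the centre are P_3, P_4 — 2 points.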